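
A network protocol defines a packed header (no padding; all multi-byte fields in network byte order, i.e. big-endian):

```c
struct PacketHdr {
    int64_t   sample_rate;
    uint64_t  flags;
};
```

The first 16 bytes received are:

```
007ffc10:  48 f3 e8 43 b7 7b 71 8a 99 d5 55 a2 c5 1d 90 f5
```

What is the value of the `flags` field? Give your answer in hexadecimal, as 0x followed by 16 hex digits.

`flags` follows `sample_rate` (8 bytes), so it starts at byte offset 8 and occupies 8 bytes.
Bytes at offsets 8..15: 99 D5 55 A2 C5 1D 90 F5.
Big-endian: lowest address holds the most-significant byte.
The bytes are already most-significant first: 0x99D555A2C51D90F5.

0x99D555A2C51D90F5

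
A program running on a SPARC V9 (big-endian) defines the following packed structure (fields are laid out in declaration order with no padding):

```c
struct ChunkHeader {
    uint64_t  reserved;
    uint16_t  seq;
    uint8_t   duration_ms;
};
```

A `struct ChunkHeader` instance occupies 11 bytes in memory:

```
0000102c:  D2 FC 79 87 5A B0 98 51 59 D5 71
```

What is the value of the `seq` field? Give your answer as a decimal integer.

`seq` follows `reserved` (8 bytes), so it starts at byte offset 8 and occupies 2 bytes.
Bytes at offsets 8..9: 59 D5.
Big-endian: lowest address holds the most-significant byte.
The bytes are already most-significant first: 0x59D5.
0x59D5 = 22997.

22997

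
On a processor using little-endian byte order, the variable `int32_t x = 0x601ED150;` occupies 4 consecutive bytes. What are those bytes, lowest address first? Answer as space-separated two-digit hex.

Split into bytes (most-significant first): 60 1E D1 50.
Little-endian: lowest address holds the least-significant byte.
So at ascending addresses the bytes are 50 D1 1E 60.

50 D1 1E 60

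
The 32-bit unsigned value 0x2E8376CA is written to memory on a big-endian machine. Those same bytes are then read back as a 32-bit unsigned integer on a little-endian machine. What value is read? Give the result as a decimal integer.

3396764462

Stored big-endian, the bytes at ascending addresses are 2E 83 76 CA.
Read back as little-endian, the first byte is least significant, giving 0xCA76832E.
0xCA76832E = 3396764462.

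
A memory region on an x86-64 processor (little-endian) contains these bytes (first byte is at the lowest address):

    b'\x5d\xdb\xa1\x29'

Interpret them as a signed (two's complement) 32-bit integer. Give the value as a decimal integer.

698473309

Little-endian stores the least-significant byte at the lowest address.
Reassemble most-significant byte first: 29 A1 DB 5D → 0x29A1DB5D.
0x29A1DB5D = 698473309.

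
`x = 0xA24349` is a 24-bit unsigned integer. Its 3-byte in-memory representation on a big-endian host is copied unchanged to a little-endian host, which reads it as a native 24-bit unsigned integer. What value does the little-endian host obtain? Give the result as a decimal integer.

Stored big-endian, the bytes at ascending addresses are A2 43 49.
Read back as little-endian, the first byte is least significant, giving 0x4943A2.
0x4943A2 = 4801442.

4801442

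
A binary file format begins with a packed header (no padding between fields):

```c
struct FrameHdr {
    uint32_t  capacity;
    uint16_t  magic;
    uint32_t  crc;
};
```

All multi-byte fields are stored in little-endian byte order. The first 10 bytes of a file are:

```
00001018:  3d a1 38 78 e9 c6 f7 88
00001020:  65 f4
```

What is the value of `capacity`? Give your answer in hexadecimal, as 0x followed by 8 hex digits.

`capacity` is the first field, at byte offset 0, occupying 4 bytes.
Bytes at offsets 0..3: 3D A1 38 78.
Little-endian stores the least-significant byte at the lowest address.
Reassemble most-significant byte first: 78 38 A1 3D → 0x7838A13D.

0x7838A13D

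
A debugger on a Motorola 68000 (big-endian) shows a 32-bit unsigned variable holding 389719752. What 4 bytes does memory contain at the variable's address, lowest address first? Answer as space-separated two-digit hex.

17 3A A6 C8

389719752 in hexadecimal, padded to 32 bits, is 0x173AA6C8.
Split into bytes (most-significant first): 17 3A A6 C8.
In big-endian order the high byte comes first in memory.
So the memory order matches the most-significant-first order: 17 3A A6 C8.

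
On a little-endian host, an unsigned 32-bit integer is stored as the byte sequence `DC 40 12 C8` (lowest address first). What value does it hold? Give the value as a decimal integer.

In little-endian order the low byte comes first in memory.
Reassemble most-significant byte first: C8 12 40 DC → 0xC81240DC.
0xC81240DC = 3356639452.

3356639452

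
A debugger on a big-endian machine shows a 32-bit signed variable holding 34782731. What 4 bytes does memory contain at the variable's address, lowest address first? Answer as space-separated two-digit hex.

34782731 in hexadecimal, padded to 32 bits, is 0x0212BE0B.
Split into bytes (most-significant first): 02 12 BE 0B.
Big-endian: lowest address holds the most-significant byte.
So the memory order matches the most-significant-first order: 02 12 BE 0B.

02 12 BE 0B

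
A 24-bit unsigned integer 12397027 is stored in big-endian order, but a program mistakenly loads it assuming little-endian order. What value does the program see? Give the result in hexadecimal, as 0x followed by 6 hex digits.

12397027 in 24-bit hexadecimal is 0xBD29E3.
Stored big-endian, the bytes at ascending addresses are BD 29 E3.
Read back as little-endian, the first byte is least significant, giving 0xE329BD.

0xE329BD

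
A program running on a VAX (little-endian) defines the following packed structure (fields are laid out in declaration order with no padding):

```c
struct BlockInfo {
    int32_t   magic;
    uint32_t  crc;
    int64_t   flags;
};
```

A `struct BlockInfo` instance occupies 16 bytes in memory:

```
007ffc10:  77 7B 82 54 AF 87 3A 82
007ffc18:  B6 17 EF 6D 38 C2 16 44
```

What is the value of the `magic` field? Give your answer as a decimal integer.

1417837431

`magic` is the first field, at byte offset 0, occupying 4 bytes.
Bytes at offsets 0..3: 77 7B 82 54.
In little-endian order the low byte comes first in memory.
Reassemble most-significant byte first: 54 82 7B 77 → 0x54827B77.
0x54827B77 = 1417837431.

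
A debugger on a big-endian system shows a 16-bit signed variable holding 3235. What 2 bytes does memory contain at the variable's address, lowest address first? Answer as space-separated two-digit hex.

3235 in hexadecimal, padded to 16 bits, is 0x0CA3.
Split into bytes (most-significant first): 0C A3.
Big-endian stores the most-significant byte at the lowest address.
So the memory order matches the most-significant-first order: 0C A3.

0C A3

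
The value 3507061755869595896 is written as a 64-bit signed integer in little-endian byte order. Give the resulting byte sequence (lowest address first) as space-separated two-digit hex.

F8 08 F7 F3 15 96 AB 30

3507061755869595896 in hexadecimal, padded to 64 bits, is 0x30AB9615F3F708F8.
Split into bytes (most-significant first): 30 AB 96 15 F3 F7 08 F8.
Little-endian stores the least-significant byte at the lowest address.
So at ascending addresses the bytes are F8 08 F7 F3 15 96 AB 30.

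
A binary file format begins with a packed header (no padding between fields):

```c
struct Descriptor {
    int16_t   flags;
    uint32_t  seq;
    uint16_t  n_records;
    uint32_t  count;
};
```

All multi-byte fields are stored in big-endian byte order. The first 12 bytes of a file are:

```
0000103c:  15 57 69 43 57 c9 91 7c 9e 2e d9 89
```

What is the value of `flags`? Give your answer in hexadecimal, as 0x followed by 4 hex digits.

0x1557

`flags` is the first field, at byte offset 0, occupying 2 bytes.
Bytes at offsets 0..1: 15 57.
In big-endian order the high byte comes first in memory.
The bytes are already most-significant first: 0x1557.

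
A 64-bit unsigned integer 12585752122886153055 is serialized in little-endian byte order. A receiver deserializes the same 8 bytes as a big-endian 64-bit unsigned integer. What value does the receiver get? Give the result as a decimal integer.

12585752122886153055 in 64-bit hexadecimal is 0xAEA992DFA3BF635F.
Stored little-endian, the bytes at ascending addresses are 5F 63 BF A3 DF 92 A9 AE.
Read back as big-endian, the last byte is least significant, giving 0x5F63BFA3DF92A9AE.
0x5F63BFA3DF92A9AE = 6873548166849014190.

6873548166849014190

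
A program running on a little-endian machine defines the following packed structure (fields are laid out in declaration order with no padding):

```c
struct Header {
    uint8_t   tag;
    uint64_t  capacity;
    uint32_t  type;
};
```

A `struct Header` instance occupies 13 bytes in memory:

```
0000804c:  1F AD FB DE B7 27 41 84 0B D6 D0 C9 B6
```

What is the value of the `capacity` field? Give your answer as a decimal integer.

`capacity` follows `tag` (1 byte), so it starts at byte offset 1 and occupies 8 bytes.
Bytes at offsets 1..8: AD FB DE B7 27 41 84 0B.
Little-endian stores the least-significant byte at the lowest address.
Reassemble most-significant byte first: 0B 84 41 27 B7 DE FB AD → 0x0B844127B7DEFBAD.
0x0B844127B7DEFBAD = 829859870187387821.

829859870187387821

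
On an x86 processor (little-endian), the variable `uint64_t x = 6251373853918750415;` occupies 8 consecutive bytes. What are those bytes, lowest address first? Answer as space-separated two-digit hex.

CF E6 FD 20 66 57 C1 56

6251373853918750415 in hexadecimal, padded to 64 bits, is 0x56C1576620FDE6CF.
Split into bytes (most-significant first): 56 C1 57 66 20 FD E6 CF.
In little-endian order the low byte comes first in memory.
So at ascending addresses the bytes are CF E6 FD 20 66 57 C1 56.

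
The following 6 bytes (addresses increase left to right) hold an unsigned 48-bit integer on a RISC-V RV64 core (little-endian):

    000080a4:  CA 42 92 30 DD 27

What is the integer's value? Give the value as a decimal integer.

Little-endian stores the least-significant byte at the lowest address.
Reassemble most-significant byte first: 27 DD 30 92 42 CA → 0x27DD309242CA.
0x27DD309242CA = 43830956147402.

43830956147402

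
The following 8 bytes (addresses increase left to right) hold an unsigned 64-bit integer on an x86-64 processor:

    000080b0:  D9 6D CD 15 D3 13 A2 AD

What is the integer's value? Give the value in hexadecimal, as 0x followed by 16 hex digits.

Little-endian: lowest address holds the least-significant byte.
Reassemble most-significant byte first: AD A2 13 D3 15 CD 6D D9 → 0xADA213D315CD6DD9.

0xADA213D315CD6DD9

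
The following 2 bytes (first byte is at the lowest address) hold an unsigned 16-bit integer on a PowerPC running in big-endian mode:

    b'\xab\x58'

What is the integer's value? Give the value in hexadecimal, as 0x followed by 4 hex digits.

Big-endian stores the most-significant byte at the lowest address.
The bytes are already most-significant first: 0xAB58.

0xAB58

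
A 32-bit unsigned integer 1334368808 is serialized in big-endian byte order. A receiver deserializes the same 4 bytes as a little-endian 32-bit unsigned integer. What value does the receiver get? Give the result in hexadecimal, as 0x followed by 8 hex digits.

0x28DA884F

1334368808 in 32-bit hexadecimal is 0x4F88DA28.
Stored big-endian, the bytes at ascending addresses are 4F 88 DA 28.
Read back as little-endian, the first byte is least significant, giving 0x28DA884F.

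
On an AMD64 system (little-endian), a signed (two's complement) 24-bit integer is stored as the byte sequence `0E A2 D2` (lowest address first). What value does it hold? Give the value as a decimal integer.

-2973170

Little-endian stores the least-significant byte at the lowest address.
Reassemble most-significant byte first: D2 A2 0E → 0xD2A20E.
Top bit is set, so as a signed 24-bit value this is 0xD2A20E − 2^24 = -2973170.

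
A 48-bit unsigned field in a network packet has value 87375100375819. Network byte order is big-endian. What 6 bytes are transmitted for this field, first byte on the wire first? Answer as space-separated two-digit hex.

87375100375819 in hexadecimal, padded to 48 bits, is 0x4F7799D1F30B.
Split into bytes (most-significant first): 4F 77 99 D1 F3 0B.
Big-endian stores the most-significant byte at the lowest address.
So the memory order matches the most-significant-first order: 4F 77 99 D1 F3 0B.

4F 77 99 D1 F3 0B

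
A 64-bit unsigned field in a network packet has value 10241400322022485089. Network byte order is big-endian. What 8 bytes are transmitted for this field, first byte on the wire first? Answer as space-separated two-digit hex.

8E 20 C3 54 E4 B8 AC 61

10241400322022485089 in hexadecimal, padded to 64 bits, is 0x8E20C354E4B8AC61.
Split into bytes (most-significant first): 8E 20 C3 54 E4 B8 AC 61.
Big-endian: lowest address holds the most-significant byte.
So the memory order matches the most-significant-first order: 8E 20 C3 54 E4 B8 AC 61.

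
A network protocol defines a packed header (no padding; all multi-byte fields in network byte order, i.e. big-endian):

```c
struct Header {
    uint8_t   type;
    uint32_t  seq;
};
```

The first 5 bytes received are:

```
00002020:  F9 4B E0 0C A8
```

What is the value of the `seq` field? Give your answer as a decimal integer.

1272974504

`seq` follows `type` (1 byte), so it starts at byte offset 1 and occupies 4 bytes.
Bytes at offsets 1..4: 4B E0 0C A8.
Big-endian stores the most-significant byte at the lowest address.
The bytes are already most-significant first: 0x4BE00CA8.
0x4BE00CA8 = 1272974504.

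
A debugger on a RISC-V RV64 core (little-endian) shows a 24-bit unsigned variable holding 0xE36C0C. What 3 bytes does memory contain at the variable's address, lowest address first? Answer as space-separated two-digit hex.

Split into bytes (most-significant first): E3 6C 0C.
Little-endian stores the least-significant byte at the lowest address.
So at ascending addresses the bytes are 0C 6C E3.

0C 6C E3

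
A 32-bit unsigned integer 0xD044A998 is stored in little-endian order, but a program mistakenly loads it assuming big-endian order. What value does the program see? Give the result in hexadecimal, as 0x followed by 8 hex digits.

Stored little-endian, the bytes at ascending addresses are 98 A9 44 D0.
Read back as big-endian, the last byte is least significant, giving 0x98A944D0.

0x98A944D0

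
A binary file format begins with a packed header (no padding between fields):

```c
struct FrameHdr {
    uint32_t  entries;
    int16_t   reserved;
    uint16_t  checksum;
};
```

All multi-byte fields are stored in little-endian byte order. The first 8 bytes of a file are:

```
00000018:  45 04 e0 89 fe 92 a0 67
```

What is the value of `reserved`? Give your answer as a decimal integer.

-27906

`reserved` follows `entries` (4 bytes), so it starts at byte offset 4 and occupies 2 bytes.
Bytes at offsets 4..5: FE 92.
In little-endian order the low byte comes first in memory.
Reassemble most-significant byte first: 92 FE → 0x92FE.
Top bit is set, so as a signed 16-bit value this is 0x92FE − 2^16 = -27906.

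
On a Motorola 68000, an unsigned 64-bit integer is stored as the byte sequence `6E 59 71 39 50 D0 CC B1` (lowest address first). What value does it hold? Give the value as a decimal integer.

In big-endian order the high byte comes first in memory.
The bytes are already most-significant first: 0x6E59713950D0CCB1.
0x6E59713950D0CCB1 = 7951511108082257073.

7951511108082257073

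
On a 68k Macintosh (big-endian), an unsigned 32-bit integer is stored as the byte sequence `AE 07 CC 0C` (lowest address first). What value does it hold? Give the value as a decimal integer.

2919746572

In big-endian order the high byte comes first in memory.
The bytes are already most-significant first: 0xAE07CC0C.
0xAE07CC0C = 2919746572.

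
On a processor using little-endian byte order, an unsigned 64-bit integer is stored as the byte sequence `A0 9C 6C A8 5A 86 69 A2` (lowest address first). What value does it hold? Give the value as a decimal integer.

11703032830629813408

Little-endian stores the least-significant byte at the lowest address.
Reassemble most-significant byte first: A2 69 86 5A A8 6C 9C A0 → 0xA269865AA86C9CA0.
0xA269865AA86C9CA0 = 11703032830629813408.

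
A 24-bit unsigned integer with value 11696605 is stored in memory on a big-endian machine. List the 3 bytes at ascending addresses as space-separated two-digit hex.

B2 79 DD

11696605 in hexadecimal, padded to 24 bits, is 0xB279DD.
Split into bytes (most-significant first): B2 79 DD.
Big-endian stores the most-significant byte at the lowest address.
So the memory order matches the most-significant-first order: B2 79 DD.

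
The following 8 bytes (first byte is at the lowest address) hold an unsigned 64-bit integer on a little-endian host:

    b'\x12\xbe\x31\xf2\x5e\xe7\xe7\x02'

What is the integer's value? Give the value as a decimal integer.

209390302672305682

Little-endian stores the least-significant byte at the lowest address.
Reassemble most-significant byte first: 02 E7 E7 5E F2 31 BE 12 → 0x02E7E75EF231BE12.
0x02E7E75EF231BE12 = 209390302672305682.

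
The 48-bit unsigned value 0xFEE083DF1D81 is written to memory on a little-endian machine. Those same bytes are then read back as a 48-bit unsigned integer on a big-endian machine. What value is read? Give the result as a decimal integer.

Stored little-endian, the bytes at ascending addresses are 81 1D DF 83 E0 FE.
Read back as big-endian, the last byte is least significant, giving 0x811DDF83E0FE.
0x811DDF83E0FE = 141965303996670.

141965303996670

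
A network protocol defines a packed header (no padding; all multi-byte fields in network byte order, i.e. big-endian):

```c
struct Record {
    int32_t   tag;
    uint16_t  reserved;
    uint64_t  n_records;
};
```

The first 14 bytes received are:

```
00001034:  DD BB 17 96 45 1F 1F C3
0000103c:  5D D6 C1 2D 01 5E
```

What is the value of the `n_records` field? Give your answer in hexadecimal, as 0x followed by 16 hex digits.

`n_records` follows `tag` (4 B), `reserved` (2 B), so it starts at offset 4 + 2 = 6 and occupies 8 bytes.
Bytes at offsets 6..13: 1F C3 5D D6 C1 2D 01 5E.
In big-endian order the high byte comes first in memory.
The bytes are already most-significant first: 0x1FC35DD6C12D015E.

0x1FC35DD6C12D015E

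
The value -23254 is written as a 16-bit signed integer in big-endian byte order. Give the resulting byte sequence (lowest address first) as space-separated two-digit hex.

Two's complement of -23254 in 16 bits: 23254 = 0x5AD6; invert → 0xA529; add 1 → 0xA52A.
Split into bytes (most-significant first): A5 2A.
Big-endian: lowest address holds the most-significant byte.
So the memory order matches the most-significant-first order: A5 2A.

A5 2A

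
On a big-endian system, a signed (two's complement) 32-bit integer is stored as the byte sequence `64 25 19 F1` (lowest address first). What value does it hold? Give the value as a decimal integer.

1680153073

Big-endian: lowest address holds the most-significant byte.
The bytes are already most-significant first: 0x642519F1.
0x642519F1 = 1680153073.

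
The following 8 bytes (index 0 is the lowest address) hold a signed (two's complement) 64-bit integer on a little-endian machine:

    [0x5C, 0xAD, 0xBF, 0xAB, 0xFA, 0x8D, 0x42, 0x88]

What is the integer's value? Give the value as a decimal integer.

Little-endian stores the least-significant byte at the lowest address.
Reassemble most-significant byte first: 88 42 8D FA AB BF AD 5C → 0x88428DFAABBFAD5C.
Top bit is set, so as a signed 64-bit value this is 0x88428DFAABBFAD5C − 2^64 = -8628177828325642916.

-8628177828325642916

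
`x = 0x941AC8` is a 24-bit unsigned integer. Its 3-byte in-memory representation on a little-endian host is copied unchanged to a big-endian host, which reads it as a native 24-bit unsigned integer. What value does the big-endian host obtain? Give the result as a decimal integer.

13114004

Stored little-endian, the bytes at ascending addresses are C8 1A 94.
Read back as big-endian, the last byte is least significant, giving 0xC81A94.
0xC81A94 = 13114004.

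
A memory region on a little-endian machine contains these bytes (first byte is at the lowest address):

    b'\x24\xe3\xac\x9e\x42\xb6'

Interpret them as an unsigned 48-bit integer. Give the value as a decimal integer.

Little-endian stores the least-significant byte at the lowest address.
Reassemble most-significant byte first: B6 42 9E AC E3 24 → 0xB6429EACE324.
0xB6429EACE324 = 200397246227236.

200397246227236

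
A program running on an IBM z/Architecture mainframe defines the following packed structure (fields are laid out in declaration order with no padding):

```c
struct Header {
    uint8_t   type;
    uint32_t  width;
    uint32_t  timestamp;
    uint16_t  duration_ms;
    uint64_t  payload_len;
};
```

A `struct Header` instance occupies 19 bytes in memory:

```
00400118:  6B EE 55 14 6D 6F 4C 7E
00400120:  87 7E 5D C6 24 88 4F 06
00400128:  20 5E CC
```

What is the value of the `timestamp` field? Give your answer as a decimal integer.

`timestamp` follows `type` (1 B), `width` (4 B), so it starts at offset 1 + 4 = 5 and occupies 4 bytes.
Bytes at offsets 5..8: 6F 4C 7E 87.
Big-endian stores the most-significant byte at the lowest address.
The bytes are already most-significant first: 0x6F4C7E87.
0x6F4C7E87 = 1867284103.

1867284103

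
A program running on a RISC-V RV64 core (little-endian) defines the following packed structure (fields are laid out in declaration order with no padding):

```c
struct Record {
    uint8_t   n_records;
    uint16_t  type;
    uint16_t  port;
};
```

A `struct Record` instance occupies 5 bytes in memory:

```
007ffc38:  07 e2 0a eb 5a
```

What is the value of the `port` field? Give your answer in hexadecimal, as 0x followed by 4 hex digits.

0x5AEB

`port` follows `n_records` (1 B), `type` (2 B), so it starts at offset 1 + 2 = 3 and occupies 2 bytes.
Bytes at offsets 3..4: EB 5A.
Little-endian stores the least-significant byte at the lowest address.
Reassemble most-significant byte first: 5A EB → 0x5AEB.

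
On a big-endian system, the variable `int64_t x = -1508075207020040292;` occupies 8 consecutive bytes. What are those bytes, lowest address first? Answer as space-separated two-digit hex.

Two's complement of -1508075207020040292 in 64 bits: 1508075207020040292 = 0x14EDC2692100D064; invert → 0xEB123D96DEFF2F9B; add 1 → 0xEB123D96DEFF2F9C.
Split into bytes (most-significant first): EB 12 3D 96 DE FF 2F 9C.
Big-endian: lowest address holds the most-significant byte.
So the memory order matches the most-significant-first order: EB 12 3D 96 DE FF 2F 9C.

EB 12 3D 96 DE FF 2F 9C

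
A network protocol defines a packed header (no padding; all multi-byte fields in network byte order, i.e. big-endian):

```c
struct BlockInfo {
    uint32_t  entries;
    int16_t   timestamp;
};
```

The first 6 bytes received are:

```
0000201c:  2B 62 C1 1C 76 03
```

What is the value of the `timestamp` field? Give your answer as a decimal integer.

30211

`timestamp` follows `entries` (4 bytes), so it starts at byte offset 4 and occupies 2 bytes.
Bytes at offsets 4..5: 76 03.
Big-endian: lowest address holds the most-significant byte.
The bytes are already most-significant first: 0x7603.
0x7603 = 30211.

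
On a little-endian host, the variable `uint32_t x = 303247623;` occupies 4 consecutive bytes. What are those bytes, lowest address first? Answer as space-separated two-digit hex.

07 31 13 12

303247623 in hexadecimal, padded to 32 bits, is 0x12133107.
Split into bytes (most-significant first): 12 13 31 07.
Little-endian stores the least-significant byte at the lowest address.
So at ascending addresses the bytes are 07 31 13 12.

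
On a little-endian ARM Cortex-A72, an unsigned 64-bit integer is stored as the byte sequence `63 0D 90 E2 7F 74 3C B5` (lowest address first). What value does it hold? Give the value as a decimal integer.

Little-endian stores the least-significant byte at the lowest address.
Reassemble most-significant byte first: B5 3C 74 7F E2 90 0D 63 → 0xB53C747FE2900D63.
0xB53C747FE2900D63 = 13059441112078355811.

13059441112078355811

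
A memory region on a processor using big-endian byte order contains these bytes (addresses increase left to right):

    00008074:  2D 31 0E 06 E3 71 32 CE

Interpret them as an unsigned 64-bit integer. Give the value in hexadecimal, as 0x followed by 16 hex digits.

Big-endian: lowest address holds the most-significant byte.
The bytes are already most-significant first: 0x2D310E06E37132CE.

0x2D310E06E37132CE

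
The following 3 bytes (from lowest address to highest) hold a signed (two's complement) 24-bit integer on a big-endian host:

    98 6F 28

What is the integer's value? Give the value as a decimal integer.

In big-endian order the high byte comes first in memory.
The bytes are already most-significant first: 0x986F28.
Top bit is set, so as a signed 24-bit value this is 0x986F28 − 2^24 = -6787288.

-6787288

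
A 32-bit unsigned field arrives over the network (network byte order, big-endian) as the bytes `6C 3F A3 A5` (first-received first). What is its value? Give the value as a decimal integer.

In big-endian order the high byte comes first in memory.
The bytes are already most-significant first: 0x6C3FA3A5.
0x6C3FA3A5 = 1816109989.

1816109989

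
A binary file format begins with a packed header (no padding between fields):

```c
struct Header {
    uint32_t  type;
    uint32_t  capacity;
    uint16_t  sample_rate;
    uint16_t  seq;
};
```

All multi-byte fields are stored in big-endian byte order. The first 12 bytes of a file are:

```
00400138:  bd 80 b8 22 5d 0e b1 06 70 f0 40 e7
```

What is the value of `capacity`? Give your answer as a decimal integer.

`capacity` follows `type` (4 bytes), so it starts at byte offset 4 and occupies 4 bytes.
Bytes at offsets 4..7: 5D 0E B1 06.
In big-endian order the high byte comes first in memory.
The bytes are already most-significant first: 0x5D0EB106.
0x5D0EB106 = 1561243910.

1561243910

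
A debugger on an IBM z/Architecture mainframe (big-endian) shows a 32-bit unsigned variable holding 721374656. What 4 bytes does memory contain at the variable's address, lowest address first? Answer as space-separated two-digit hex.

2A FF 4D C0

721374656 in hexadecimal, padded to 32 bits, is 0x2AFF4DC0.
Split into bytes (most-significant first): 2A FF 4D C0.
In big-endian order the high byte comes first in memory.
So the memory order matches the most-significant-first order: 2A FF 4D C0.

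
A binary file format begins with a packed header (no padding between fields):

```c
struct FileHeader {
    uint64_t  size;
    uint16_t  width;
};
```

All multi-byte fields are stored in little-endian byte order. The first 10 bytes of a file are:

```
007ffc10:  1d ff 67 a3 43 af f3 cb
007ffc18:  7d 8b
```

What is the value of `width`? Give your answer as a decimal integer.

35709

`width` follows `size` (8 bytes), so it starts at byte offset 8 and occupies 2 bytes.
Bytes at offsets 8..9: 7D 8B.
Little-endian stores the least-significant byte at the lowest address.
Reassemble most-significant byte first: 8B 7D → 0x8B7D.
0x8B7D = 35709.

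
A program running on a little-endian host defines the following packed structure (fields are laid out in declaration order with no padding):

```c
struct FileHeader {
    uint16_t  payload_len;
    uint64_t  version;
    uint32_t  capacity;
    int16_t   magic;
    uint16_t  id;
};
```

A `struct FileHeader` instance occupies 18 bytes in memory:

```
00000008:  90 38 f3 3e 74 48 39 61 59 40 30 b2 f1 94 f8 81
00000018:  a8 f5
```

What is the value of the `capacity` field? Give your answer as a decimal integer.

2498867760

`capacity` follows `payload_len` (2 B), `version` (8 B), so it starts at offset 2 + 8 = 10 and occupies 4 bytes.
Bytes at offsets 10..13: 30 B2 F1 94.
Little-endian: lowest address holds the least-significant byte.
Reassemble most-significant byte first: 94 F1 B2 30 → 0x94F1B230.
0x94F1B230 = 2498867760.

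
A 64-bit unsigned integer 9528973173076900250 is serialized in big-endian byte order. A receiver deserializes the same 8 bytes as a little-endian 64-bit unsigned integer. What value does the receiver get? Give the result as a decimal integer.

9528973173076900250 in 64-bit hexadecimal is 0x843DB69D3F79B99A.
Stored big-endian, the bytes at ascending addresses are 84 3D B6 9D 3F 79 B9 9A.
Read back as little-endian, the first byte is least significant, giving 0x9AB9793F9DB63D84.
0x9AB9793F9DB63D84 = 11149075666668240260.

11149075666668240260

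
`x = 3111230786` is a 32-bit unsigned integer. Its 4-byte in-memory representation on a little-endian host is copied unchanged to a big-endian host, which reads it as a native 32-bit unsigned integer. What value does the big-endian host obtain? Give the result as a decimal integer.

1117614521

3111230786 in 32-bit hexadecimal is 0xB9719D42.
Stored little-endian, the bytes at ascending addresses are 42 9D 71 B9.
Read back as big-endian, the last byte is least significant, giving 0x429D71B9.
0x429D71B9 = 1117614521.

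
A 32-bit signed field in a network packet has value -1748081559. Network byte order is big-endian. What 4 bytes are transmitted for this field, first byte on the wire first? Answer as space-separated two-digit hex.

Two's complement of -1748081559 in 32 bits: 1748081559 = 0x68319B97; invert → 0x97CE6468; add 1 → 0x97CE6469.
Split into bytes (most-significant first): 97 CE 64 69.
In big-endian order the high byte comes first in memory.
So the memory order matches the most-significant-first order: 97 CE 64 69.

97 CE 64 69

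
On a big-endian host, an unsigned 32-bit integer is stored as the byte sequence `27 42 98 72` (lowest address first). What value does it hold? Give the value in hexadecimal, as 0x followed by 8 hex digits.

Big-endian stores the most-significant byte at the lowest address.
The bytes are already most-significant first: 0x27429872.

0x27429872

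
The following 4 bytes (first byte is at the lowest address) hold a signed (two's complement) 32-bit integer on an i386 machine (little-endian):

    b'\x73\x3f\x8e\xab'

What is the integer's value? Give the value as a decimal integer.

Little-endian: lowest address holds the least-significant byte.
Reassemble most-significant byte first: AB 8E 3F 73 → 0xAB8E3F73.
Top bit is set, so as a signed 32-bit value this is 0xAB8E3F73 − 2^32 = -1416741005.

-1416741005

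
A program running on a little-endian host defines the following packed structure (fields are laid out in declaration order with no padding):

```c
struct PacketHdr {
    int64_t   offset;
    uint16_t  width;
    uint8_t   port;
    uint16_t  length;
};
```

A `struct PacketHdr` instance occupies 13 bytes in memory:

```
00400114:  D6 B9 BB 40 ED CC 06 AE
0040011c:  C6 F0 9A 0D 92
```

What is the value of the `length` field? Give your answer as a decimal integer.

37389

`length` follows `offset` (8 B), `width` (2 B), `port` (1 B), so it starts at offset 8 + 2 + 1 = 11 and occupies 2 bytes.
Bytes at offsets 11..12: 0D 92.
Little-endian: lowest address holds the least-significant byte.
Reassemble most-significant byte first: 92 0D → 0x920D.
0x920D = 37389.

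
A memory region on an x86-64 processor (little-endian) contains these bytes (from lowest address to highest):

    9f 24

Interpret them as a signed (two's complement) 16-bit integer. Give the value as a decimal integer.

In little-endian order the low byte comes first in memory.
Reassemble most-significant byte first: 24 9F → 0x249F.
0x249F = 9375.

9375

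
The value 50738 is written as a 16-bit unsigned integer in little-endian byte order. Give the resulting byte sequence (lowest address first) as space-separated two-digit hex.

50738 in hexadecimal, padded to 16 bits, is 0xC632.
Split into bytes (most-significant first): C6 32.
Little-endian: lowest address holds the least-significant byte.
So at ascending addresses the bytes are 32 C6.

32 C6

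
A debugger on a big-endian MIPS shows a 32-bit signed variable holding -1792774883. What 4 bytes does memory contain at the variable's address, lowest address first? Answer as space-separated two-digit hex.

Two's complement of -1792774883 in 32 bits: 1792774883 = 0x6ADB92E3; invert → 0x95246D1C; add 1 → 0x95246D1D.
Split into bytes (most-significant first): 95 24 6D 1D.
Big-endian: lowest address holds the most-significant byte.
So the memory order matches the most-significant-first order: 95 24 6D 1D.

95 24 6D 1D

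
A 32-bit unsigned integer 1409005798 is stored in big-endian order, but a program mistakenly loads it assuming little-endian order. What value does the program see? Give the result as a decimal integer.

3870882643

1409005798 in 32-bit hexadecimal is 0x53FBB8E6.
Stored big-endian, the bytes at ascending addresses are 53 FB B8 E6.
Read back as little-endian, the first byte is least significant, giving 0xE6B8FB53.
0xE6B8FB53 = 3870882643.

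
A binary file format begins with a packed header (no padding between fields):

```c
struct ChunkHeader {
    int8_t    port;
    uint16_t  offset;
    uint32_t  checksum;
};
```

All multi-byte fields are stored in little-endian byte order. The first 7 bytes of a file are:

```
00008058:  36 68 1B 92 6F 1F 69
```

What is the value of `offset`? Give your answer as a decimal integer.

`offset` follows `port` (1 byte), so it starts at byte offset 1 and occupies 2 bytes.
Bytes at offsets 1..2: 68 1B.
Little-endian stores the least-significant byte at the lowest address.
Reassemble most-significant byte first: 1B 68 → 0x1B68.
0x1B68 = 7016.

7016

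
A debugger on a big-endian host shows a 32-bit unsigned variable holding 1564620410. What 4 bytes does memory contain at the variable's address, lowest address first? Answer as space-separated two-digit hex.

1564620410 in hexadecimal, padded to 32 bits, is 0x5D42367A.
Split into bytes (most-significant first): 5D 42 36 7A.
Big-endian: lowest address holds the most-significant byte.
So the memory order matches the most-significant-first order: 5D 42 36 7A.

5D 42 36 7A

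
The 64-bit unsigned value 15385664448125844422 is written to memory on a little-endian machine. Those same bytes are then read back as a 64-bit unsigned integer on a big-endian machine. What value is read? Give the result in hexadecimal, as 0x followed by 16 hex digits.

0xC6BBE57F4CDC84D5

15385664448125844422 in 64-bit hexadecimal is 0xD584DC4C7FE5BBC6.
Stored little-endian, the bytes at ascending addresses are C6 BB E5 7F 4C DC 84 D5.
Read back as big-endian, the last byte is least significant, giving 0xC6BBE57F4CDC84D5.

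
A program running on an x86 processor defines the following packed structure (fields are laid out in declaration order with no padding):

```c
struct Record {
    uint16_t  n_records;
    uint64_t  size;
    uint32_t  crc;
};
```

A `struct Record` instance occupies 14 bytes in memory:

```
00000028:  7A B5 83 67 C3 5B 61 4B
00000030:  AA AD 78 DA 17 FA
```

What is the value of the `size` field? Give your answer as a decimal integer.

12513897396125788035

`size` follows `n_records` (2 bytes), so it starts at byte offset 2 and occupies 8 bytes.
Bytes at offsets 2..9: 83 67 C3 5B 61 4B AA AD.
In little-endian order the low byte comes first in memory.
Reassemble most-significant byte first: AD AA 4B 61 5B C3 67 83 → 0xADAA4B615BC36783.
0xADAA4B615BC36783 = 12513897396125788035.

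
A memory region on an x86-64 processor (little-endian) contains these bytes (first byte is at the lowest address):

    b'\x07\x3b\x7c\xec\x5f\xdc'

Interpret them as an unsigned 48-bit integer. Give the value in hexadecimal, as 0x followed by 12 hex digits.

0xDC5FEC7C3B07

Little-endian stores the least-significant byte at the lowest address.
Reassemble most-significant byte first: DC 5F EC 7C 3B 07 → 0xDC5FEC7C3B07.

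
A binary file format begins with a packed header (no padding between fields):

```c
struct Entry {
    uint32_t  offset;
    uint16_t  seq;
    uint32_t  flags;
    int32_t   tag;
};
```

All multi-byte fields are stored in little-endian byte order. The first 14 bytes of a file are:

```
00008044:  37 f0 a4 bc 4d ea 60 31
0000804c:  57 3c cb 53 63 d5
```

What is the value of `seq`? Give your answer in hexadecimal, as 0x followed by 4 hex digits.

0xEA4D

`seq` follows `offset` (4 bytes), so it starts at byte offset 4 and occupies 2 bytes.
Bytes at offsets 4..5: 4D EA.
Little-endian: lowest address holds the least-significant byte.
Reassemble most-significant byte first: EA 4D → 0xEA4D.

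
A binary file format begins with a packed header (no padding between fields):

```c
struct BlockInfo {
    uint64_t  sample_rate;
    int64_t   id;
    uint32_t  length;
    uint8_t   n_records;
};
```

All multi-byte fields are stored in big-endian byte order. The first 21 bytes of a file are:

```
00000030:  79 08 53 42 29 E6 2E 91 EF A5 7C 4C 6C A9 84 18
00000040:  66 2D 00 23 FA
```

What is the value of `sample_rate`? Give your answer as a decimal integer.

8721312222038863505

`sample_rate` is the first field, at byte offset 0, occupying 8 bytes.
Bytes at offsets 0..7: 79 08 53 42 29 E6 2E 91.
Big-endian: lowest address holds the most-significant byte.
The bytes are already most-significant first: 0x7908534229E62E91.
0x7908534229E62E91 = 8721312222038863505.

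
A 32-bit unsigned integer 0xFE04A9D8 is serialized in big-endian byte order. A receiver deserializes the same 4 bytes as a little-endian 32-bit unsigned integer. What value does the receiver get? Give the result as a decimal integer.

Stored big-endian, the bytes at ascending addresses are FE 04 A9 D8.
Read back as little-endian, the first byte is least significant, giving 0xD8A904FE.
0xD8A904FE = 3634955518.

3634955518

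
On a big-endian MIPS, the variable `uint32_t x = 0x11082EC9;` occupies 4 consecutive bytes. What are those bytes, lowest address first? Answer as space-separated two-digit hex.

Split into bytes (most-significant first): 11 08 2E C9.
Big-endian: lowest address holds the most-significant byte.
So the memory order matches the most-significant-first order: 11 08 2E C9.

11 08 2E C9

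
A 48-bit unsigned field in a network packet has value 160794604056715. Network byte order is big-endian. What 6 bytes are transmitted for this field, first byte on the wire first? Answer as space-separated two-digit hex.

92 3D E9 41 B0 8B

160794604056715 in hexadecimal, padded to 48 bits, is 0x923DE941B08B.
Split into bytes (most-significant first): 92 3D E9 41 B0 8B.
In big-endian order the high byte comes first in memory.
So the memory order matches the most-significant-first order: 92 3D E9 41 B0 8B.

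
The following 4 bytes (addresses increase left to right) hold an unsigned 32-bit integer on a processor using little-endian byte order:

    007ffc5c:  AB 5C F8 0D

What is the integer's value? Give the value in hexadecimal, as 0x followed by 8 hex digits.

Little-endian: lowest address holds the least-significant byte.
Reassemble most-significant byte first: 0D F8 5C AB → 0x0DF85CAB.

0x0DF85CAB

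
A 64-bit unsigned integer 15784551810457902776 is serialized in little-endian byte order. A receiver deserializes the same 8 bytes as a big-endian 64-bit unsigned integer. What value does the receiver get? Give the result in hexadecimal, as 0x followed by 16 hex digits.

0xB89E17D13DFE0DDB

15784551810457902776 in 64-bit hexadecimal is 0xDB0DFE3DD1179EB8.
Stored little-endian, the bytes at ascending addresses are B8 9E 17 D1 3D FE 0D DB.
Read back as big-endian, the last byte is least significant, giving 0xB89E17D13DFE0DDB.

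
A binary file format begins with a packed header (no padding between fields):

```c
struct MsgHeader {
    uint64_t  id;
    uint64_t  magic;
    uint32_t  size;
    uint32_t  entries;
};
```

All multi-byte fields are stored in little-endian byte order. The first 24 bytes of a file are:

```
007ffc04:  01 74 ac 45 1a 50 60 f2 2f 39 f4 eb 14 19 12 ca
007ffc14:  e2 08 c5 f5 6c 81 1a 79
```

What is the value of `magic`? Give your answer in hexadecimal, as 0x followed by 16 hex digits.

`magic` follows `id` (8 bytes), so it starts at byte offset 8 and occupies 8 bytes.
Bytes at offsets 8..15: 2F 39 F4 EB 14 19 12 CA.
In little-endian order the low byte comes first in memory.
Reassemble most-significant byte first: CA 12 19 14 EB F4 39 2F → 0xCA121914EBF4392F.

0xCA121914EBF4392F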